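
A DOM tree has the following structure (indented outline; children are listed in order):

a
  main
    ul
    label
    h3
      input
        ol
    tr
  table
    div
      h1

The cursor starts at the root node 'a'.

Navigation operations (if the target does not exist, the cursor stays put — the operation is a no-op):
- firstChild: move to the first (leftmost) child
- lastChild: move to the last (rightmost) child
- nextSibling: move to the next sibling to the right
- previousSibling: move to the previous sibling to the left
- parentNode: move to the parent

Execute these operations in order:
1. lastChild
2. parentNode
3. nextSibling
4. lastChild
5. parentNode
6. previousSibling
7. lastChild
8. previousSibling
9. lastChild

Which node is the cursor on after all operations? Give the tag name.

Answer: tr

Derivation:
After 1 (lastChild): table
After 2 (parentNode): a
After 3 (nextSibling): a (no-op, stayed)
After 4 (lastChild): table
After 5 (parentNode): a
After 6 (previousSibling): a (no-op, stayed)
After 7 (lastChild): table
After 8 (previousSibling): main
After 9 (lastChild): tr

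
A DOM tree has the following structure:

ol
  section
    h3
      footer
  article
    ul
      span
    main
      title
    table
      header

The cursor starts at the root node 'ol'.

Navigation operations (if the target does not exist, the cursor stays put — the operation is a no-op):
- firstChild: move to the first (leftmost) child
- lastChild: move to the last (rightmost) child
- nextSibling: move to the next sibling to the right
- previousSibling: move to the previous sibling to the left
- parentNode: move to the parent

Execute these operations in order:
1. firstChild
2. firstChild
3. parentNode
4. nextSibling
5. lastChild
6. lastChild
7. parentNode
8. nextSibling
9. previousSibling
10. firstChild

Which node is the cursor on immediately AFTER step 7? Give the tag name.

After 1 (firstChild): section
After 2 (firstChild): h3
After 3 (parentNode): section
After 4 (nextSibling): article
After 5 (lastChild): table
After 6 (lastChild): header
After 7 (parentNode): table

Answer: table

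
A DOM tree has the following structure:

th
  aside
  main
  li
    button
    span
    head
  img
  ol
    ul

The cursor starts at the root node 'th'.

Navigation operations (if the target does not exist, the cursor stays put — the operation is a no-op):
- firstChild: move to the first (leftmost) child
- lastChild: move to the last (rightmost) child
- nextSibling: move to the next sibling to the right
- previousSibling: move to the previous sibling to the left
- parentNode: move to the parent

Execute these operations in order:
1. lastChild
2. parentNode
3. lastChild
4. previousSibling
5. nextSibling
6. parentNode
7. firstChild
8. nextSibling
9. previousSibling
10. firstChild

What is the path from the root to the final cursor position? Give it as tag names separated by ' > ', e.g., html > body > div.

Answer: th > aside

Derivation:
After 1 (lastChild): ol
After 2 (parentNode): th
After 3 (lastChild): ol
After 4 (previousSibling): img
After 5 (nextSibling): ol
After 6 (parentNode): th
After 7 (firstChild): aside
After 8 (nextSibling): main
After 9 (previousSibling): aside
After 10 (firstChild): aside (no-op, stayed)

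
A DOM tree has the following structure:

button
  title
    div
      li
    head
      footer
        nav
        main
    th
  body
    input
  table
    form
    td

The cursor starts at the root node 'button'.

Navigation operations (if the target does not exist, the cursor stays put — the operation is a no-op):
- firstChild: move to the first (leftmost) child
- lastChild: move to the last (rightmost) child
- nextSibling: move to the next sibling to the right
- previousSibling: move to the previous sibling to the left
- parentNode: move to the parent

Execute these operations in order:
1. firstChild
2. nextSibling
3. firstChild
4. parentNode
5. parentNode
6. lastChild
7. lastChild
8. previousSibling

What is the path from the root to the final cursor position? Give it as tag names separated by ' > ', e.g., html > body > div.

Answer: button > table > form

Derivation:
After 1 (firstChild): title
After 2 (nextSibling): body
After 3 (firstChild): input
After 4 (parentNode): body
After 5 (parentNode): button
After 6 (lastChild): table
After 7 (lastChild): td
After 8 (previousSibling): form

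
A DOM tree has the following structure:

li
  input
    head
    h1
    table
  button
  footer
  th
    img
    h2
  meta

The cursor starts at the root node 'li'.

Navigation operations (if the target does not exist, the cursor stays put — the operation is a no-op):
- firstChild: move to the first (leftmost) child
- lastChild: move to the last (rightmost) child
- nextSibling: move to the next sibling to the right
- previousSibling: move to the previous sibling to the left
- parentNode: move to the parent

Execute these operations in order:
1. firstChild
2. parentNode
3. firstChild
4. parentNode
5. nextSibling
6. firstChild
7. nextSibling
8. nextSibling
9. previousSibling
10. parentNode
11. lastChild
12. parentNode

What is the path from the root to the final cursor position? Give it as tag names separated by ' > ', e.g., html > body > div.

After 1 (firstChild): input
After 2 (parentNode): li
After 3 (firstChild): input
After 4 (parentNode): li
After 5 (nextSibling): li (no-op, stayed)
After 6 (firstChild): input
After 7 (nextSibling): button
After 8 (nextSibling): footer
After 9 (previousSibling): button
After 10 (parentNode): li
After 11 (lastChild): meta
After 12 (parentNode): li

Answer: li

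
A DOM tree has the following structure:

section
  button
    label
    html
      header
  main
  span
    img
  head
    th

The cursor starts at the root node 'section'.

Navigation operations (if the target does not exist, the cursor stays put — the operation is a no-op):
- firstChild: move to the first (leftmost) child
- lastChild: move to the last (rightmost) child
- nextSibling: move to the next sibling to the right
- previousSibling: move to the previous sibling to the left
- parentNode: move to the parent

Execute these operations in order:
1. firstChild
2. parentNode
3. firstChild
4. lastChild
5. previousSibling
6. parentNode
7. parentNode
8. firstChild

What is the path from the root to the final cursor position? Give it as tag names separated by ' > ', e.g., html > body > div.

Answer: section > button

Derivation:
After 1 (firstChild): button
After 2 (parentNode): section
After 3 (firstChild): button
After 4 (lastChild): html
After 5 (previousSibling): label
After 6 (parentNode): button
After 7 (parentNode): section
After 8 (firstChild): button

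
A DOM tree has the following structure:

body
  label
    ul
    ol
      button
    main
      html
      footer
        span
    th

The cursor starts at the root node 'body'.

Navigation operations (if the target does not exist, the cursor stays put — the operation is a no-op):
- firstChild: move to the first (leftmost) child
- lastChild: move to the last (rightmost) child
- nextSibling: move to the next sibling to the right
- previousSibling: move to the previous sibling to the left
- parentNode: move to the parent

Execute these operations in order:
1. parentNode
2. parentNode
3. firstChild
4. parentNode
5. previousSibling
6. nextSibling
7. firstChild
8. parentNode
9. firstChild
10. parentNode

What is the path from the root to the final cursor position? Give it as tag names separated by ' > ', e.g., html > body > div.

Answer: body

Derivation:
After 1 (parentNode): body (no-op, stayed)
After 2 (parentNode): body (no-op, stayed)
After 3 (firstChild): label
After 4 (parentNode): body
After 5 (previousSibling): body (no-op, stayed)
After 6 (nextSibling): body (no-op, stayed)
After 7 (firstChild): label
After 8 (parentNode): body
After 9 (firstChild): label
After 10 (parentNode): body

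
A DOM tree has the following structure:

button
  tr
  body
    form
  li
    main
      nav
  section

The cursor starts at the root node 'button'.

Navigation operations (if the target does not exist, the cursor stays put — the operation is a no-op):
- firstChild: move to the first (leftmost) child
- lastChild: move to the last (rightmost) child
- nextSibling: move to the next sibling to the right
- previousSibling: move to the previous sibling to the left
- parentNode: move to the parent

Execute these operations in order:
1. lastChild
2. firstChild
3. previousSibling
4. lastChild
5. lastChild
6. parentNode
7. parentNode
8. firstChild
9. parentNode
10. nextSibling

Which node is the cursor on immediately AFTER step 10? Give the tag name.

After 1 (lastChild): section
After 2 (firstChild): section (no-op, stayed)
After 3 (previousSibling): li
After 4 (lastChild): main
After 5 (lastChild): nav
After 6 (parentNode): main
After 7 (parentNode): li
After 8 (firstChild): main
After 9 (parentNode): li
After 10 (nextSibling): section

Answer: section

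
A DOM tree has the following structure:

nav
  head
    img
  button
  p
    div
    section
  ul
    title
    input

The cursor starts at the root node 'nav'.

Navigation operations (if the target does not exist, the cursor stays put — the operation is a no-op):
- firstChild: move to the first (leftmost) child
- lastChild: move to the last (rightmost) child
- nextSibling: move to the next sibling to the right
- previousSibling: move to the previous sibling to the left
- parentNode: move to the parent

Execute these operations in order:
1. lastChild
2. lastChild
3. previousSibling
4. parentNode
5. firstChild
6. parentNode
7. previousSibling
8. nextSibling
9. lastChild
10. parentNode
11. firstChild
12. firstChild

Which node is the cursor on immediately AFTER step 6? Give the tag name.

Answer: ul

Derivation:
After 1 (lastChild): ul
After 2 (lastChild): input
After 3 (previousSibling): title
After 4 (parentNode): ul
After 5 (firstChild): title
After 6 (parentNode): ul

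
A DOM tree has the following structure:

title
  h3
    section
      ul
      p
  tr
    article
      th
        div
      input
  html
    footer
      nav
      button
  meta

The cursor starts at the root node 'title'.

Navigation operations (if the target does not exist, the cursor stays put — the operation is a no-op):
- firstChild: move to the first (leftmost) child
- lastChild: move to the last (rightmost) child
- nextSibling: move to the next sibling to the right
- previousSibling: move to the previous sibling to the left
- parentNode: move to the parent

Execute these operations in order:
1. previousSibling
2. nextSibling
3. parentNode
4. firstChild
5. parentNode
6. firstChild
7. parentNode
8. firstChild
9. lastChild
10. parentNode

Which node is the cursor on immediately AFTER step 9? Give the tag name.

After 1 (previousSibling): title (no-op, stayed)
After 2 (nextSibling): title (no-op, stayed)
After 3 (parentNode): title (no-op, stayed)
After 4 (firstChild): h3
After 5 (parentNode): title
After 6 (firstChild): h3
After 7 (parentNode): title
After 8 (firstChild): h3
After 9 (lastChild): section

Answer: section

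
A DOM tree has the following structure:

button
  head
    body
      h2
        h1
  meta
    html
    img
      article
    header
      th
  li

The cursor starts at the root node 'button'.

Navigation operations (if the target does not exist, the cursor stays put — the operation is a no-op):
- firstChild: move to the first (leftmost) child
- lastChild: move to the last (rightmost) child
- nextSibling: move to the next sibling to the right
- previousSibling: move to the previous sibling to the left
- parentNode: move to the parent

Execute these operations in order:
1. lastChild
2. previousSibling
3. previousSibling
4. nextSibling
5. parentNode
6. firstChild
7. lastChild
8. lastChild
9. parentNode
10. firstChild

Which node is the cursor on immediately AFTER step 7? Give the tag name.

Answer: body

Derivation:
After 1 (lastChild): li
After 2 (previousSibling): meta
After 3 (previousSibling): head
After 4 (nextSibling): meta
After 5 (parentNode): button
After 6 (firstChild): head
After 7 (lastChild): body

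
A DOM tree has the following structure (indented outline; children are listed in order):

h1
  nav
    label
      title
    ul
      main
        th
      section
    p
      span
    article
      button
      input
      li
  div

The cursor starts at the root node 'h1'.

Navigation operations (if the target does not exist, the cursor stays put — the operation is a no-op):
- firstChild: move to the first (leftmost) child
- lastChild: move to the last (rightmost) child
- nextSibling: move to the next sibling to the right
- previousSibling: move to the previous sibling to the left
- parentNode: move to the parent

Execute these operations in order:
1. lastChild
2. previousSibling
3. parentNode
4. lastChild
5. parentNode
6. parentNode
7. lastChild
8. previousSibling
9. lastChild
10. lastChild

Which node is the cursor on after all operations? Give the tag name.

Answer: li

Derivation:
After 1 (lastChild): div
After 2 (previousSibling): nav
After 3 (parentNode): h1
After 4 (lastChild): div
After 5 (parentNode): h1
After 6 (parentNode): h1 (no-op, stayed)
After 7 (lastChild): div
After 8 (previousSibling): nav
After 9 (lastChild): article
After 10 (lastChild): li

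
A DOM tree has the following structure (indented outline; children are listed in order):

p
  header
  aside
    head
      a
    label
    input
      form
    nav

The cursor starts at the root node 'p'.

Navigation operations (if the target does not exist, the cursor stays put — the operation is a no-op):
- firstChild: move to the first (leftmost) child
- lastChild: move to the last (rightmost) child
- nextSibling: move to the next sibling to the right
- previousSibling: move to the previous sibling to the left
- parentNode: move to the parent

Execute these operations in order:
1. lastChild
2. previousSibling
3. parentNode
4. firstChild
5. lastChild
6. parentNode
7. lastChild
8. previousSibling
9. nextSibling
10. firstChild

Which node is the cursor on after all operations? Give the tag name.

After 1 (lastChild): aside
After 2 (previousSibling): header
After 3 (parentNode): p
After 4 (firstChild): header
After 5 (lastChild): header (no-op, stayed)
After 6 (parentNode): p
After 7 (lastChild): aside
After 8 (previousSibling): header
After 9 (nextSibling): aside
After 10 (firstChild): head

Answer: head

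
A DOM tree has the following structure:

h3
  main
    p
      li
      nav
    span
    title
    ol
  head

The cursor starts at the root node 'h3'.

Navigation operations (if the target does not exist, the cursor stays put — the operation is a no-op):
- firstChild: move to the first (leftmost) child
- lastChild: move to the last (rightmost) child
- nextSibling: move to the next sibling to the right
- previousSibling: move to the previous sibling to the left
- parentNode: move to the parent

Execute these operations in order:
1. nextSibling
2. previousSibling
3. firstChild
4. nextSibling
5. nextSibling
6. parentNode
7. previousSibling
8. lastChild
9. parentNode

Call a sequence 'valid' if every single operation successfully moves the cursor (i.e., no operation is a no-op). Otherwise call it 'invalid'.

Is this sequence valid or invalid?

After 1 (nextSibling): h3 (no-op, stayed)
After 2 (previousSibling): h3 (no-op, stayed)
After 3 (firstChild): main
After 4 (nextSibling): head
After 5 (nextSibling): head (no-op, stayed)
After 6 (parentNode): h3
After 7 (previousSibling): h3 (no-op, stayed)
After 8 (lastChild): head
After 9 (parentNode): h3

Answer: invalid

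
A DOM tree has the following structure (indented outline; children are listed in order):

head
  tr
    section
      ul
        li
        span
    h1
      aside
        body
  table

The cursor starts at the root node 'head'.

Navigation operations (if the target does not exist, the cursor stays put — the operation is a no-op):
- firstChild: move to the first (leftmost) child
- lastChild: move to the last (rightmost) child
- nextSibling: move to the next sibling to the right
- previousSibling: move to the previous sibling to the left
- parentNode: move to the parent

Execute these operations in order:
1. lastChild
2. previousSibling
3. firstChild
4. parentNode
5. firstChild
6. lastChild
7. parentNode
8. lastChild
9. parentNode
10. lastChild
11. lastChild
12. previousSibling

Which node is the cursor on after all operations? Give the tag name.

Answer: li

Derivation:
After 1 (lastChild): table
After 2 (previousSibling): tr
After 3 (firstChild): section
After 4 (parentNode): tr
After 5 (firstChild): section
After 6 (lastChild): ul
After 7 (parentNode): section
After 8 (lastChild): ul
After 9 (parentNode): section
After 10 (lastChild): ul
After 11 (lastChild): span
After 12 (previousSibling): li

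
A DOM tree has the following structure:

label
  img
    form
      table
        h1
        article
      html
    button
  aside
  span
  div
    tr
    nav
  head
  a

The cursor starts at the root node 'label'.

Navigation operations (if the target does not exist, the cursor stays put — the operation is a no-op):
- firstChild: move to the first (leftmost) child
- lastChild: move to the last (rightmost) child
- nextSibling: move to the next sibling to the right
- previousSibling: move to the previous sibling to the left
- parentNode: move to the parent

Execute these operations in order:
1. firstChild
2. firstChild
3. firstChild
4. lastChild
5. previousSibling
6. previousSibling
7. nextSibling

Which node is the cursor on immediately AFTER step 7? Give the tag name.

Answer: article

Derivation:
After 1 (firstChild): img
After 2 (firstChild): form
After 3 (firstChild): table
After 4 (lastChild): article
After 5 (previousSibling): h1
After 6 (previousSibling): h1 (no-op, stayed)
After 7 (nextSibling): article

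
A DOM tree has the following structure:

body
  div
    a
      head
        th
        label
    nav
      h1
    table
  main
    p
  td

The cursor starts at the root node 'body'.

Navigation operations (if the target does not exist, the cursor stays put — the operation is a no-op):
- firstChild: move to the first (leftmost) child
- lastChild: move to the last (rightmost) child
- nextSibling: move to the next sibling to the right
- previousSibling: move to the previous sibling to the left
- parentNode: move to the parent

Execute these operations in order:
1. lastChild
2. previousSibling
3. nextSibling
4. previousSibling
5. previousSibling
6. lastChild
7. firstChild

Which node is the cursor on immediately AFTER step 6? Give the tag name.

Answer: table

Derivation:
After 1 (lastChild): td
After 2 (previousSibling): main
After 3 (nextSibling): td
After 4 (previousSibling): main
After 5 (previousSibling): div
After 6 (lastChild): table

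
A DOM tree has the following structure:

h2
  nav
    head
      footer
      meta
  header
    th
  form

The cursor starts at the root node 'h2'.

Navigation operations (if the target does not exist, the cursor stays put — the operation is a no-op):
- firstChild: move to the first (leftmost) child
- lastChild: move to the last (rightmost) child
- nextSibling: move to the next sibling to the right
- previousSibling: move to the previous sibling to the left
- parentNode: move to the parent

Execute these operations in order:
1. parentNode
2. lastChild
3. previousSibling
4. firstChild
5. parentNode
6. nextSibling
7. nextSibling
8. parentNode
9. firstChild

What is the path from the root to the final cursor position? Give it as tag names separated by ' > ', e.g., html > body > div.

Answer: h2 > nav

Derivation:
After 1 (parentNode): h2 (no-op, stayed)
After 2 (lastChild): form
After 3 (previousSibling): header
After 4 (firstChild): th
After 5 (parentNode): header
After 6 (nextSibling): form
After 7 (nextSibling): form (no-op, stayed)
After 8 (parentNode): h2
After 9 (firstChild): nav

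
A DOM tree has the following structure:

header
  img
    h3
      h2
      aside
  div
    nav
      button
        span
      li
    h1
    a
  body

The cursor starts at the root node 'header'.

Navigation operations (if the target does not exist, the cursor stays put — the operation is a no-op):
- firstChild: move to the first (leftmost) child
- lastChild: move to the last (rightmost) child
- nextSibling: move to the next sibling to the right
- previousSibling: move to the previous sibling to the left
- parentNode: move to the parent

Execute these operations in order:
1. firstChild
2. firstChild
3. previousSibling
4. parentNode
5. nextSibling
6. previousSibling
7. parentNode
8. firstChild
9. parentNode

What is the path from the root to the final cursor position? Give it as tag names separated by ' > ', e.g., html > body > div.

Answer: header

Derivation:
After 1 (firstChild): img
After 2 (firstChild): h3
After 3 (previousSibling): h3 (no-op, stayed)
After 4 (parentNode): img
After 5 (nextSibling): div
After 6 (previousSibling): img
After 7 (parentNode): header
After 8 (firstChild): img
After 9 (parentNode): header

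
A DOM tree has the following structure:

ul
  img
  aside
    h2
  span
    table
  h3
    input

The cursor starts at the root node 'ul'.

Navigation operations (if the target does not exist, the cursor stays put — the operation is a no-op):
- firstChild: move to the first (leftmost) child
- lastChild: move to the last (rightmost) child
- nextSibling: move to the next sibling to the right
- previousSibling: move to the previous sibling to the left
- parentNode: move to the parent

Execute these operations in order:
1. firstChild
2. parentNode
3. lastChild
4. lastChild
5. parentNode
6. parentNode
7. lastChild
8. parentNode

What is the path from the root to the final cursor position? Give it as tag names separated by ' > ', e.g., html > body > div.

Answer: ul

Derivation:
After 1 (firstChild): img
After 2 (parentNode): ul
After 3 (lastChild): h3
After 4 (lastChild): input
After 5 (parentNode): h3
After 6 (parentNode): ul
After 7 (lastChild): h3
After 8 (parentNode): ul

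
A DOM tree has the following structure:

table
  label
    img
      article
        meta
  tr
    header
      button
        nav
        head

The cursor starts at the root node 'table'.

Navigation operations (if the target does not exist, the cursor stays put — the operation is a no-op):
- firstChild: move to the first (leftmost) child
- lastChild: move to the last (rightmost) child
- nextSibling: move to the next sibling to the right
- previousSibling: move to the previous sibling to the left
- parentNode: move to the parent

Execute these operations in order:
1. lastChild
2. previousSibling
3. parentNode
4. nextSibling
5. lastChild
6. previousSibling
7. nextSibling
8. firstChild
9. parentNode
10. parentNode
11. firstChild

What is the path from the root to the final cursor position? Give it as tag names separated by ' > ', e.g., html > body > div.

Answer: table > label

Derivation:
After 1 (lastChild): tr
After 2 (previousSibling): label
After 3 (parentNode): table
After 4 (nextSibling): table (no-op, stayed)
After 5 (lastChild): tr
After 6 (previousSibling): label
After 7 (nextSibling): tr
After 8 (firstChild): header
After 9 (parentNode): tr
After 10 (parentNode): table
After 11 (firstChild): label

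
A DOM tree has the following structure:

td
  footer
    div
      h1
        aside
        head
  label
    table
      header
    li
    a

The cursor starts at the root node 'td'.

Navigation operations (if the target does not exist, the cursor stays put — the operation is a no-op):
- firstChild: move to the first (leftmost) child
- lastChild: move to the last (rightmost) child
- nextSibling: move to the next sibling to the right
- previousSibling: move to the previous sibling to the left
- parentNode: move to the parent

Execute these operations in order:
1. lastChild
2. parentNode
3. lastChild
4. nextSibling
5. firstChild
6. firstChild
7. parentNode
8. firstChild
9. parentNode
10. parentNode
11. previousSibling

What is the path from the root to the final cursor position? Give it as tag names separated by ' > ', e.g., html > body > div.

After 1 (lastChild): label
After 2 (parentNode): td
After 3 (lastChild): label
After 4 (nextSibling): label (no-op, stayed)
After 5 (firstChild): table
After 6 (firstChild): header
After 7 (parentNode): table
After 8 (firstChild): header
After 9 (parentNode): table
After 10 (parentNode): label
After 11 (previousSibling): footer

Answer: td > footer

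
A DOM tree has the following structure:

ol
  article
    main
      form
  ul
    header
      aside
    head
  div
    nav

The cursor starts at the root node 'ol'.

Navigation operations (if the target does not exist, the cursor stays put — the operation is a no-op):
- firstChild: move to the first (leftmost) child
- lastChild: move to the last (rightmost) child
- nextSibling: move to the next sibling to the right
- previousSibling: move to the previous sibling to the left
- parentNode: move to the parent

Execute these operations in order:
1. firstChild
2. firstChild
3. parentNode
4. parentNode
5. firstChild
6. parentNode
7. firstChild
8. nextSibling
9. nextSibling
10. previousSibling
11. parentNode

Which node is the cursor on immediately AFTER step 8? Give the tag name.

After 1 (firstChild): article
After 2 (firstChild): main
After 3 (parentNode): article
After 4 (parentNode): ol
After 5 (firstChild): article
After 6 (parentNode): ol
After 7 (firstChild): article
After 8 (nextSibling): ul

Answer: ul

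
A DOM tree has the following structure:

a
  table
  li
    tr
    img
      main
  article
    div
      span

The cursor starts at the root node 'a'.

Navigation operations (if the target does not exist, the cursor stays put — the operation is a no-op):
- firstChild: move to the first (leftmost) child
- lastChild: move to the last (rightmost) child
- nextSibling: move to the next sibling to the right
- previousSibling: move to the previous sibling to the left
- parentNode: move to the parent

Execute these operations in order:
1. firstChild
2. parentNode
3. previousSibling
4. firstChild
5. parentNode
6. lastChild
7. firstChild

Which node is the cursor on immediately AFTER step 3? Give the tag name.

After 1 (firstChild): table
After 2 (parentNode): a
After 3 (previousSibling): a (no-op, stayed)

Answer: a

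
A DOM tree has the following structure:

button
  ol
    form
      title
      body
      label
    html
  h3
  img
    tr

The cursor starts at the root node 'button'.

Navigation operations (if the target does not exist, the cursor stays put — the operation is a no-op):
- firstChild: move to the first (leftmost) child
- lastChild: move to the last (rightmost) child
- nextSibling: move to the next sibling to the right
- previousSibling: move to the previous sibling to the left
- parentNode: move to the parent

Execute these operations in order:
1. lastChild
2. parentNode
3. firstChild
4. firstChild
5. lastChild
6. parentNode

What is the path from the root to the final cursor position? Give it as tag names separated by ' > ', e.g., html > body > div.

Answer: button > ol > form

Derivation:
After 1 (lastChild): img
After 2 (parentNode): button
After 3 (firstChild): ol
After 4 (firstChild): form
After 5 (lastChild): label
After 6 (parentNode): form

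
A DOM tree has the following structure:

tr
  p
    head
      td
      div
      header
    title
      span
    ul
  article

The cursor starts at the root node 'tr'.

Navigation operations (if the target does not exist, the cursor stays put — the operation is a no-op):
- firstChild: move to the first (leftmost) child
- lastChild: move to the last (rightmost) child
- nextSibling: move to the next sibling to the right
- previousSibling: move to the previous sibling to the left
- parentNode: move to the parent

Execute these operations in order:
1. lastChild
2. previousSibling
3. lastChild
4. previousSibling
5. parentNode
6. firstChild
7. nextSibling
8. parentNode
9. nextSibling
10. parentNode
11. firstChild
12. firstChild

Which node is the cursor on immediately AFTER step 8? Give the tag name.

After 1 (lastChild): article
After 2 (previousSibling): p
After 3 (lastChild): ul
After 4 (previousSibling): title
After 5 (parentNode): p
After 6 (firstChild): head
After 7 (nextSibling): title
After 8 (parentNode): p

Answer: p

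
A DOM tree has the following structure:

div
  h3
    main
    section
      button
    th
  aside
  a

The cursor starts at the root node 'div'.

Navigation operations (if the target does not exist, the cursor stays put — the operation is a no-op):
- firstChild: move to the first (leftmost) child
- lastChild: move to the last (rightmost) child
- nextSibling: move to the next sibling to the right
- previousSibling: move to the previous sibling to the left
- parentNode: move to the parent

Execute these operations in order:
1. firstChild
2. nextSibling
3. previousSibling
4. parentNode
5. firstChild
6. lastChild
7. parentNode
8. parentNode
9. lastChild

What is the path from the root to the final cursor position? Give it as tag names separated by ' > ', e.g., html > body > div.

Answer: div > a

Derivation:
After 1 (firstChild): h3
After 2 (nextSibling): aside
After 3 (previousSibling): h3
After 4 (parentNode): div
After 5 (firstChild): h3
After 6 (lastChild): th
After 7 (parentNode): h3
After 8 (parentNode): div
After 9 (lastChild): a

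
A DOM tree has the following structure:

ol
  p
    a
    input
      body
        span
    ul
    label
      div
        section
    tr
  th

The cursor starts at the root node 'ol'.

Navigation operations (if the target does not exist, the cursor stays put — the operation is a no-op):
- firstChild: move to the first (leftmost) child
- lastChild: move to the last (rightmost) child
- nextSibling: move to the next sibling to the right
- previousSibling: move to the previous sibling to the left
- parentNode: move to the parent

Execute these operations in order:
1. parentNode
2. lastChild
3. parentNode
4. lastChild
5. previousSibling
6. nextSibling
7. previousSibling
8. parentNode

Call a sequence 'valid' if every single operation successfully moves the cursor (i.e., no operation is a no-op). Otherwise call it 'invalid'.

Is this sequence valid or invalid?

After 1 (parentNode): ol (no-op, stayed)
After 2 (lastChild): th
After 3 (parentNode): ol
After 4 (lastChild): th
After 5 (previousSibling): p
After 6 (nextSibling): th
After 7 (previousSibling): p
After 8 (parentNode): ol

Answer: invalid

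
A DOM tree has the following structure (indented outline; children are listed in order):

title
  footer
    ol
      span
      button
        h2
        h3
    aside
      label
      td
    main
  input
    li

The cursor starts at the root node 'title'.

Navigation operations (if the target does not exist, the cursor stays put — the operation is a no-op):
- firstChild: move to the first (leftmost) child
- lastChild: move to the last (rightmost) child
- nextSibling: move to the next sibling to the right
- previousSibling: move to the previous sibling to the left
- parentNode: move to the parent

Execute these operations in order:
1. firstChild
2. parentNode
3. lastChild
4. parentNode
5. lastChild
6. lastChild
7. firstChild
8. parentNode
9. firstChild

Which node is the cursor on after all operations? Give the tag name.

Answer: li

Derivation:
After 1 (firstChild): footer
After 2 (parentNode): title
After 3 (lastChild): input
After 4 (parentNode): title
After 5 (lastChild): input
After 6 (lastChild): li
After 7 (firstChild): li (no-op, stayed)
After 8 (parentNode): input
After 9 (firstChild): li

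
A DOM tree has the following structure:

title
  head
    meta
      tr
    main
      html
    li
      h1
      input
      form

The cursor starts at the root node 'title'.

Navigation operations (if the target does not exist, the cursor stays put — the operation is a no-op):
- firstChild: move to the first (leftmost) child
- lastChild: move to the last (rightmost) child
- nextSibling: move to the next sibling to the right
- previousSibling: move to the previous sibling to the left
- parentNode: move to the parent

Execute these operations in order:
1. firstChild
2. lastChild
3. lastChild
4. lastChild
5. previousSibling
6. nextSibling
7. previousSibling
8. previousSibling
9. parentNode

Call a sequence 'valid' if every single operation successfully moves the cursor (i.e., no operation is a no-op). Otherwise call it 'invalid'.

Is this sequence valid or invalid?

Answer: invalid

Derivation:
After 1 (firstChild): head
After 2 (lastChild): li
After 3 (lastChild): form
After 4 (lastChild): form (no-op, stayed)
After 5 (previousSibling): input
After 6 (nextSibling): form
After 7 (previousSibling): input
After 8 (previousSibling): h1
After 9 (parentNode): li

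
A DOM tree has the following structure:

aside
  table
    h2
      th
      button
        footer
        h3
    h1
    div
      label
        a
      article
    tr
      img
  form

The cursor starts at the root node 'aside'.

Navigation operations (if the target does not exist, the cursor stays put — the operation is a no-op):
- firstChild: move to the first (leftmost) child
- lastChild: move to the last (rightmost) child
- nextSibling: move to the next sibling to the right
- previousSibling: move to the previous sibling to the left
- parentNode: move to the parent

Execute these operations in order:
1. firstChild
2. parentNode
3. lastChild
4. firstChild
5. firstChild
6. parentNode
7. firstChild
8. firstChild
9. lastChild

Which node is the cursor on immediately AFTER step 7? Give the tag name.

After 1 (firstChild): table
After 2 (parentNode): aside
After 3 (lastChild): form
After 4 (firstChild): form (no-op, stayed)
After 5 (firstChild): form (no-op, stayed)
After 6 (parentNode): aside
After 7 (firstChild): table

Answer: table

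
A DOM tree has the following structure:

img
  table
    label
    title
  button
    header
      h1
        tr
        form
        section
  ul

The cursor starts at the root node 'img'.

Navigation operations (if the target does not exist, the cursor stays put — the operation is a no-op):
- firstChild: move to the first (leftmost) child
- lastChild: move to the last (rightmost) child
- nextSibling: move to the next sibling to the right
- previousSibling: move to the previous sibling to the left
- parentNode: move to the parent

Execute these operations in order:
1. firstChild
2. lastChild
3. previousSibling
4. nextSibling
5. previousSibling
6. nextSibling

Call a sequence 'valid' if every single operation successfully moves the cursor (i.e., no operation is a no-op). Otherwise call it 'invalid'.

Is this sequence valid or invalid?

Answer: valid

Derivation:
After 1 (firstChild): table
After 2 (lastChild): title
After 3 (previousSibling): label
After 4 (nextSibling): title
After 5 (previousSibling): label
After 6 (nextSibling): title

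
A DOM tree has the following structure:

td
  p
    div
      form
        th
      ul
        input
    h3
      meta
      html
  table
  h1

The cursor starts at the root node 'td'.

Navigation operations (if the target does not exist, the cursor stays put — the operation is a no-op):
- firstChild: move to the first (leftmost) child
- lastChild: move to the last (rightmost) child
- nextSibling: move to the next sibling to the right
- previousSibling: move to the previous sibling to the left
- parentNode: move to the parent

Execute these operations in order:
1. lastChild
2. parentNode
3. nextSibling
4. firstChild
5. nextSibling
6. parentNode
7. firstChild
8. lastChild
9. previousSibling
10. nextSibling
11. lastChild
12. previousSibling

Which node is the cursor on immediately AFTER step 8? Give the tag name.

Answer: h3

Derivation:
After 1 (lastChild): h1
After 2 (parentNode): td
After 3 (nextSibling): td (no-op, stayed)
After 4 (firstChild): p
After 5 (nextSibling): table
After 6 (parentNode): td
After 7 (firstChild): p
After 8 (lastChild): h3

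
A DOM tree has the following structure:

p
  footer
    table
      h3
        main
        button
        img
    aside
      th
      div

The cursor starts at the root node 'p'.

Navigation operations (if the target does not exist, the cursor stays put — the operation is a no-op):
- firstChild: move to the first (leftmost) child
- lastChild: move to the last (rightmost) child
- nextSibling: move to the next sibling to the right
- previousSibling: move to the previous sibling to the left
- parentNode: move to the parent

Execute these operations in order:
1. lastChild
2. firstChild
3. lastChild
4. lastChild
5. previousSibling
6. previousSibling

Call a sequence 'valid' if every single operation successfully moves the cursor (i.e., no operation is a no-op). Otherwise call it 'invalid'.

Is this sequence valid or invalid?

After 1 (lastChild): footer
After 2 (firstChild): table
After 3 (lastChild): h3
After 4 (lastChild): img
After 5 (previousSibling): button
After 6 (previousSibling): main

Answer: valid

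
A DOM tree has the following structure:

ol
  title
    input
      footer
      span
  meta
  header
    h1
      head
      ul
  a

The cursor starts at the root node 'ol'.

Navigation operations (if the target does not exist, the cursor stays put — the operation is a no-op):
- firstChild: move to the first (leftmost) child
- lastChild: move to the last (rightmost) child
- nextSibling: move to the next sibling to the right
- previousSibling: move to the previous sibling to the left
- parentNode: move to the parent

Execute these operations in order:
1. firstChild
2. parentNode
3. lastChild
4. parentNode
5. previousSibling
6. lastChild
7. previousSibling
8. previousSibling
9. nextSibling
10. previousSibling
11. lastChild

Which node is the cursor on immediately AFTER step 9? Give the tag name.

Answer: header

Derivation:
After 1 (firstChild): title
After 2 (parentNode): ol
After 3 (lastChild): a
After 4 (parentNode): ol
After 5 (previousSibling): ol (no-op, stayed)
After 6 (lastChild): a
After 7 (previousSibling): header
After 8 (previousSibling): meta
After 9 (nextSibling): header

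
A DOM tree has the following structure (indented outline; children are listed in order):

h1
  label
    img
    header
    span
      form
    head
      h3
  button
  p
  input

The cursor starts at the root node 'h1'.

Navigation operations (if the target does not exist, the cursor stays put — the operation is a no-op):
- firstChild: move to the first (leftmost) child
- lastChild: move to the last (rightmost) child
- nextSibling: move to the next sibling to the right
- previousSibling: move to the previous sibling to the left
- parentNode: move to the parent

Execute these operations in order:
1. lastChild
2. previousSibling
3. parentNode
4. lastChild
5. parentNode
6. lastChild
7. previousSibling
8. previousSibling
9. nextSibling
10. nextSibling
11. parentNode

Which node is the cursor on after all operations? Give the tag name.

After 1 (lastChild): input
After 2 (previousSibling): p
After 3 (parentNode): h1
After 4 (lastChild): input
After 5 (parentNode): h1
After 6 (lastChild): input
After 7 (previousSibling): p
After 8 (previousSibling): button
After 9 (nextSibling): p
After 10 (nextSibling): input
After 11 (parentNode): h1

Answer: h1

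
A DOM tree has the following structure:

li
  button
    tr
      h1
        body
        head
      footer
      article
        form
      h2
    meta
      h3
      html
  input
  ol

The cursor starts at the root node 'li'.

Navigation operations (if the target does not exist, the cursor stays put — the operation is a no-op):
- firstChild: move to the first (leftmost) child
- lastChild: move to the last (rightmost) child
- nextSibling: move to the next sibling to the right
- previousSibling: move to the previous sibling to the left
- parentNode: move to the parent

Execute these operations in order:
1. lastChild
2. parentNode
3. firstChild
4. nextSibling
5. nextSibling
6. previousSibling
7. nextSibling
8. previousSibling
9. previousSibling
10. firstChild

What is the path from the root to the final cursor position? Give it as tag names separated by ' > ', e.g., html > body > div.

After 1 (lastChild): ol
After 2 (parentNode): li
After 3 (firstChild): button
After 4 (nextSibling): input
After 5 (nextSibling): ol
After 6 (previousSibling): input
After 7 (nextSibling): ol
After 8 (previousSibling): input
After 9 (previousSibling): button
After 10 (firstChild): tr

Answer: li > button > tr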